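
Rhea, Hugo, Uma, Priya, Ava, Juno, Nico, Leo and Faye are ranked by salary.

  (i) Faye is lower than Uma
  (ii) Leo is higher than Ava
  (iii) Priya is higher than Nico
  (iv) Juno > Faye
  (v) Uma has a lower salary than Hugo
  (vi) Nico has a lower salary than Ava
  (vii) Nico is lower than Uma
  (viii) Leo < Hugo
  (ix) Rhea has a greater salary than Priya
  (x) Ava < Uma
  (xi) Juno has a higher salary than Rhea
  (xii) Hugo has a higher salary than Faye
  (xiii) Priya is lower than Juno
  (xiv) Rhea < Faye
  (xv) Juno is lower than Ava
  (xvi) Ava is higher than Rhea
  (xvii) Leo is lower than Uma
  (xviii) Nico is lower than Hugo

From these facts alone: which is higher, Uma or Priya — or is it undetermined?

Following the relations from Priya: Priya < Rhea < Faye < Juno < Ava < Leo < Uma.
So Uma is higher.

Uma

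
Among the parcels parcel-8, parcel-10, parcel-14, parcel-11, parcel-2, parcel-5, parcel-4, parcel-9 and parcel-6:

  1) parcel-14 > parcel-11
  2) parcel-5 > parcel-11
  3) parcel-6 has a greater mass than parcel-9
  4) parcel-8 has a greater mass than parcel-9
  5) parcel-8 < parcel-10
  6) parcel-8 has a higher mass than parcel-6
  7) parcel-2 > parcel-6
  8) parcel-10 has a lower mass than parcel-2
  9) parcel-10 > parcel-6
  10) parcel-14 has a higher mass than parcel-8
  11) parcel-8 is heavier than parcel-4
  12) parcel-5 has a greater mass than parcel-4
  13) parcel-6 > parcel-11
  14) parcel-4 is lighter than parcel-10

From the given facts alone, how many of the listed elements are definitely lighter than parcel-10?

The elements the relations force below parcel-10 are parcel-4, parcel-11, parcel-9, parcel-6, parcel-8 — no chain reaches any other.
That is 5.

5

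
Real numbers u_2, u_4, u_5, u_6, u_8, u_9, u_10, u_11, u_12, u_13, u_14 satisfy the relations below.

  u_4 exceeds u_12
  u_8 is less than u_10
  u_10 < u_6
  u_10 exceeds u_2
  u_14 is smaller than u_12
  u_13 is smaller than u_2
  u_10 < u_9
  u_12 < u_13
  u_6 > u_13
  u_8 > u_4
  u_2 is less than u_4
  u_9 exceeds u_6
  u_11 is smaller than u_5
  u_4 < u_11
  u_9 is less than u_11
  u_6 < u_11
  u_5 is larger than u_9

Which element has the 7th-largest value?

u_4

Chaining the given pairs: u_14 < u_12 < u_13 < u_2 < u_4 < u_8 < u_10 < u_6 < u_9 < u_11 < u_5.
Counting 7 from the largest end gives u_4.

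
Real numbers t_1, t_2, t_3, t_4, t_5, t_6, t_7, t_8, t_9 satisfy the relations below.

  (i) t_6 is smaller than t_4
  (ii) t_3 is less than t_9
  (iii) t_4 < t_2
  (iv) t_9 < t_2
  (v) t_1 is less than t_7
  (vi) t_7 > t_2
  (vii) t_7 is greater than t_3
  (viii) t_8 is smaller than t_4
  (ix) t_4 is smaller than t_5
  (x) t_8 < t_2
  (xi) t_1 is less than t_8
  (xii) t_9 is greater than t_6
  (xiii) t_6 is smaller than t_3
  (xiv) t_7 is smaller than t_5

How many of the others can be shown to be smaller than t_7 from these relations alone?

From t_7 the given relations immediately reach t_1, t_3, t_2.
From those, t_6, t_8, t_4, t_9 — 7 in total.
No other element is forced below t_7 by the given relations, so the count is 7.

7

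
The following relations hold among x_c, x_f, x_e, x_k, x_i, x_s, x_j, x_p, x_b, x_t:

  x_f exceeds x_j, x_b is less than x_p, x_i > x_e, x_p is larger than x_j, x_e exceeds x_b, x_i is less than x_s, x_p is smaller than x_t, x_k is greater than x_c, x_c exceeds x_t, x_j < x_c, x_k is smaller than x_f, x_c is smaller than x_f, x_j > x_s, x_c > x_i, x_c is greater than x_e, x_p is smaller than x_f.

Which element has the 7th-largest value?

Piecing the relations together gives one ordering: x_b < x_e < x_i < x_s < x_j < x_p < x_t < x_c < x_k < x_f.
The 7th largest is x_s.

x_s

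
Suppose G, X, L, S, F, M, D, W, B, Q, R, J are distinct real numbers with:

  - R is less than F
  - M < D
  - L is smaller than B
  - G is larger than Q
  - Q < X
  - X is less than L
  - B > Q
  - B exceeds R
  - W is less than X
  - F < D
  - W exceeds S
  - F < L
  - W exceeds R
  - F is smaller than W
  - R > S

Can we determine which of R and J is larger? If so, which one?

Following every chain through J: nothing is chained to J.
R is not reached, and no chain runs the other way from R to J.
So the given relations leave the order of J and R undetermined.

undetermined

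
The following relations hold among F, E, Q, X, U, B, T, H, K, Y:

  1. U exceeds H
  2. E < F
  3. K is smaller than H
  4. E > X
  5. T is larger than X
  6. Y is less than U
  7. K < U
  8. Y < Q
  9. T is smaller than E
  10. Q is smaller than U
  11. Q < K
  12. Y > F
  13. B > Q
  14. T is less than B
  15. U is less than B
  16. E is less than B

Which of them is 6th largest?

The consecutive relations fix a unique order: X < T < E < F < Y < Q < K < H < U < B.
The 6th largest is Y.

Y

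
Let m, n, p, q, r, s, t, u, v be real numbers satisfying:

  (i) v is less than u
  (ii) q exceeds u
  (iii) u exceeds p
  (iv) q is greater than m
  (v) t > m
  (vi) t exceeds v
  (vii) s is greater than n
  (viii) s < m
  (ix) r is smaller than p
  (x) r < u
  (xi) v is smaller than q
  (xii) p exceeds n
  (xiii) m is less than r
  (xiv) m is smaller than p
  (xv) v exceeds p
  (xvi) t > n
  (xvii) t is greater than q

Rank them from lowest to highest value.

The consecutive links are each given: n < s; s < m; m < r; r < p; p < v; v < u; u < q; q < t.

n < s < m < r < p < v < u < q < t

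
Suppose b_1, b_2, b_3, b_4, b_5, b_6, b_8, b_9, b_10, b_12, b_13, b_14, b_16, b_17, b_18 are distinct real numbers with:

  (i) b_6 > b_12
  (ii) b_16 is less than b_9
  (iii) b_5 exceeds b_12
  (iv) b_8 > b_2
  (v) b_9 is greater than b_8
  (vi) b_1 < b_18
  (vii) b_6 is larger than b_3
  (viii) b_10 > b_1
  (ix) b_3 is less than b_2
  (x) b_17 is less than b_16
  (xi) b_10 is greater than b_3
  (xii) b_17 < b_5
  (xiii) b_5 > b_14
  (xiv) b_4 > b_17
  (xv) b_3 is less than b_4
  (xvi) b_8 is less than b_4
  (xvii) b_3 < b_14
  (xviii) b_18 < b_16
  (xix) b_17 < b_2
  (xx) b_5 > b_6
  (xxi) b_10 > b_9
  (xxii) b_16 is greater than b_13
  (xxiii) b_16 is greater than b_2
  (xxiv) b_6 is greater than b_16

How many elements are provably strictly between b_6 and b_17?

Chaining upward from b_17 reaches: b_2, b_8, b_16, b_9, b_5, b_4, b_10.
Chaining downward from b_6 reaches: b_1, b_18, b_3, b_13, b_2, b_12, b_16.
Strictly between b_17 and b_6 are those in both lists: b_2, b_16 — 2 elements.

2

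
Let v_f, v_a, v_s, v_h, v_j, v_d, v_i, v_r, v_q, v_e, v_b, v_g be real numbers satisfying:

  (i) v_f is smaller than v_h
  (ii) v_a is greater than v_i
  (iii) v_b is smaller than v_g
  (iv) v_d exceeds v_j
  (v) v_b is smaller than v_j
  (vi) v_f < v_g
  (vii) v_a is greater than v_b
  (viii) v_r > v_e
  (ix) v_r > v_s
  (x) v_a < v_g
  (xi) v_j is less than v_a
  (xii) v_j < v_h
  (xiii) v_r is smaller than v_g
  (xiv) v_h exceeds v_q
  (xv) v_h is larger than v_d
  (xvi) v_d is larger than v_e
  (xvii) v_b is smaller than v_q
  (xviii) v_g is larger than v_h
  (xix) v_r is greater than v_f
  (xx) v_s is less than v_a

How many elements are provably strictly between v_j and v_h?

The relations place v_j below v_h. An element lies strictly between them when it is forced above v_j and also forced below v_h.
Above v_j: {v_d, v_a, v_g}. Below v_h: {v_b, v_e, v_f, v_d, v_q}.
Intersection: {v_d} — 1.

1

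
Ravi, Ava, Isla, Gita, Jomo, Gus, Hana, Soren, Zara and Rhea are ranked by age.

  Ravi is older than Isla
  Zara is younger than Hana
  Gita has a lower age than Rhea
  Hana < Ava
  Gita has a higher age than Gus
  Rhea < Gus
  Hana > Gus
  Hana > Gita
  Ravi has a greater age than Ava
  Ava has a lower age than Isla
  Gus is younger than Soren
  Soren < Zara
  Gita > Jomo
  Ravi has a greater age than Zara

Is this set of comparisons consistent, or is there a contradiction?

inconsistent

We have Gus < Gita stated directly, yet also Gita < Rhea < Gus by chaining the others — so Gita < Gus. Contradiction.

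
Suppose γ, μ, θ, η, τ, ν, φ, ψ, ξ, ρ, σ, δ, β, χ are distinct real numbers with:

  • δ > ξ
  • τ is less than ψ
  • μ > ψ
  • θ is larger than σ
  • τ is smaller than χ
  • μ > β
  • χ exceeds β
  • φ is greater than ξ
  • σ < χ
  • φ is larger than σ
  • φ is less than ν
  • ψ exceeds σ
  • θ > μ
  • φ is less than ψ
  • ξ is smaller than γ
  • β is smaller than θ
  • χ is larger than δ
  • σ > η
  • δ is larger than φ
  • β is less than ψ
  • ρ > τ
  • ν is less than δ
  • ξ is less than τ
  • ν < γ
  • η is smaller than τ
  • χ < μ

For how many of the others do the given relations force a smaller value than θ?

11

The elements the relations force below θ are η, ξ, τ, σ, φ, β, ψ, ν, δ, χ, μ — no chain reaches any other.
That is 11.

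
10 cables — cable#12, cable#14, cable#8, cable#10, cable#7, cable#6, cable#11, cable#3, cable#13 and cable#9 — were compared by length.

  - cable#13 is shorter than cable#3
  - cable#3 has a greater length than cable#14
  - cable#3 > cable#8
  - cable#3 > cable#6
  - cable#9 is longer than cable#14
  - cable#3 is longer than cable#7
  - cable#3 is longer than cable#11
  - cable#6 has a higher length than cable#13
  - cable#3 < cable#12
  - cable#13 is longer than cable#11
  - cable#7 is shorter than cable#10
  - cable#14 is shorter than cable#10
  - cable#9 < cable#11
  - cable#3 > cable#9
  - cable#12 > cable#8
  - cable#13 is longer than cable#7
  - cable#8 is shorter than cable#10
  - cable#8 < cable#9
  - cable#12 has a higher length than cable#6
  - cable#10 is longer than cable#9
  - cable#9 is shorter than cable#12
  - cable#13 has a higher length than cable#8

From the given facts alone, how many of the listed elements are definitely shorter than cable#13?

Directly below cable#13: cable#7, cable#8, cable#11.
One step further: cable#9 (4 so far).
One step further: cable#14 (5 so far).
Nothing else is reachable below cable#13; 5 in all.

5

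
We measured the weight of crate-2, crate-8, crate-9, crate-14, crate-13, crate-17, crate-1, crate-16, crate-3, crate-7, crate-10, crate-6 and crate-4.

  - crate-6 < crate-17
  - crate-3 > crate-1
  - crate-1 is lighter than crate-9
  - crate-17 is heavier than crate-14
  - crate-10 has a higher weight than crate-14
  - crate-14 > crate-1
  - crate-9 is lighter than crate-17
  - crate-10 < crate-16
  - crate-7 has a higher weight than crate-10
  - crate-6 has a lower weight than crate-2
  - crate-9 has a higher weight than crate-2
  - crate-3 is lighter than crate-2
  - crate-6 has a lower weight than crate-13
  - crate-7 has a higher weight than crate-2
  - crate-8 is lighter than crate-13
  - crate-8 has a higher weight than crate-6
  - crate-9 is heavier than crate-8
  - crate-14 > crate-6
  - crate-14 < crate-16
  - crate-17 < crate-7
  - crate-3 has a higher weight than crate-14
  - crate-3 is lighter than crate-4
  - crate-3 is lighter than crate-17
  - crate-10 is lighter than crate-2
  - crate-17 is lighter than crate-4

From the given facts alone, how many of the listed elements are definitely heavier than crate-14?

8

Directly above crate-14: crate-10, crate-3, crate-16, crate-17.
One step further: crate-2, crate-4, crate-7 (7 so far).
One step further: crate-9 (8 so far).
Nothing else is reachable above crate-14; 8 in all.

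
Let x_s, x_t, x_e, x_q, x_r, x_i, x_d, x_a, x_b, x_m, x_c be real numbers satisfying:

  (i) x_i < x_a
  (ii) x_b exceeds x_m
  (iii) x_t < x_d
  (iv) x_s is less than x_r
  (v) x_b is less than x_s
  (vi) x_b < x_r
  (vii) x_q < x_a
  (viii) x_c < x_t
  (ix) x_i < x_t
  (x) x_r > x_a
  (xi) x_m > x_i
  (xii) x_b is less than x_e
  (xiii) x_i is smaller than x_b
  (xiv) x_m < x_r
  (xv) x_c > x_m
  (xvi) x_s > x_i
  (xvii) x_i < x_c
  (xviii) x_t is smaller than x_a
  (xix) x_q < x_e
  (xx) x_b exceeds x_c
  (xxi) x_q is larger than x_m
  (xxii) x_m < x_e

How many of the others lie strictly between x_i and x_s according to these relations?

3

Chaining upward from x_i reaches: x_m, x_q, x_c, x_b, x_e, x_t, x_a, x_d, x_r.
Chaining downward from x_s reaches: x_m, x_c, x_b.
Strictly between x_i and x_s are those in both lists: x_m, x_c, x_b — 3 elements.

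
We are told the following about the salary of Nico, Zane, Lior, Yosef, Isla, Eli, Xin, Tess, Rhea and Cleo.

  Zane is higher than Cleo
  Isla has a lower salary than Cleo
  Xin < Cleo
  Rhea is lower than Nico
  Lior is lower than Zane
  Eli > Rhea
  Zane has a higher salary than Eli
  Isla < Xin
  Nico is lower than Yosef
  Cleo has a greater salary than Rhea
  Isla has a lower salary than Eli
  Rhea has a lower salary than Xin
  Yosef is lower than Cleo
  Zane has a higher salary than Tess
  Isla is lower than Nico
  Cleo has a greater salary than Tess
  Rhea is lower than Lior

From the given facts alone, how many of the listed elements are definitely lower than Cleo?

6

From Cleo the given relations immediately reach Rhea, Tess, Isla, Yosef, Xin.
From those, Nico — 6 in total.
Nothing else is reachable below Cleo; 6 in all.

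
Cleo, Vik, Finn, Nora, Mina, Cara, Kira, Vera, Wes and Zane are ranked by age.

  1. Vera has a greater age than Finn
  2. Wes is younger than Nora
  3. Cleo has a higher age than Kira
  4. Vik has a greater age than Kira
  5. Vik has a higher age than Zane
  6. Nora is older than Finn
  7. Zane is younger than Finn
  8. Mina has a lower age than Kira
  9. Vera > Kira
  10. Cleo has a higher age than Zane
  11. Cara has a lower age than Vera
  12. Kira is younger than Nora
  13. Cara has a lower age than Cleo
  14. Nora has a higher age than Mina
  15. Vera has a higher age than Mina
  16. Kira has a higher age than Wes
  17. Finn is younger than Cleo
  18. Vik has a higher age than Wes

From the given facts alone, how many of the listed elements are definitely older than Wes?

The elements the relations force above Wes are Kira, Cleo, Nora, Vik, Vera — no chain reaches any other.
That is 5.

5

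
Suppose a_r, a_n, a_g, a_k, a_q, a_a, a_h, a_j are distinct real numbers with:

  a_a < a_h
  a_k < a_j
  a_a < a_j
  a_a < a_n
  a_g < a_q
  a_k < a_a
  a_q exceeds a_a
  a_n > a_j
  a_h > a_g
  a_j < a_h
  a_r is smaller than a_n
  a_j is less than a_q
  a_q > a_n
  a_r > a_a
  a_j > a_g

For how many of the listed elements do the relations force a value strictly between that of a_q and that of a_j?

1

The relations place a_j below a_q. An element lies strictly between them when it is forced above a_j and also forced below a_q.
Above a_j: {a_n, a_h}. Below a_q: {a_k, a_a, a_g, a_r, a_n}.
Intersection: {a_n} — 1.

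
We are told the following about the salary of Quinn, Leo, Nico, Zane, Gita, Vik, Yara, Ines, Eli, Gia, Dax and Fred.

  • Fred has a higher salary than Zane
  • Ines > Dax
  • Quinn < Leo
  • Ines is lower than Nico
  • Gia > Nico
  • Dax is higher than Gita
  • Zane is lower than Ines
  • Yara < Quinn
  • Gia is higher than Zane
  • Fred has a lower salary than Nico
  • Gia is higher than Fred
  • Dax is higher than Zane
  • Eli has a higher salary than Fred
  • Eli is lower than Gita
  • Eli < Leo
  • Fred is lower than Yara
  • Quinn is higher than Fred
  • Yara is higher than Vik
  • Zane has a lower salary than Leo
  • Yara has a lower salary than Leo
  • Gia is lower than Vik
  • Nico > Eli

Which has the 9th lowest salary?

Vik

Piecing the relations together gives one ordering: Zane < Fred < Eli < Gita < Dax < Ines < Nico < Gia < Vik < Yara < Quinn < Leo.
The 9th smallest is Vik.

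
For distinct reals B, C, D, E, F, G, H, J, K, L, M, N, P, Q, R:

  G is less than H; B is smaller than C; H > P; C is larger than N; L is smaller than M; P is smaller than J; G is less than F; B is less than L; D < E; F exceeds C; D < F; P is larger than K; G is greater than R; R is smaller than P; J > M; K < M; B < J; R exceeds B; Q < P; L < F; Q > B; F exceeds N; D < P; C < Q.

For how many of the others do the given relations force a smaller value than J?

The elements the relations force below J are D, B, L, K, N, M, R, C, Q, P — no chain reaches any other.
That is 10.

10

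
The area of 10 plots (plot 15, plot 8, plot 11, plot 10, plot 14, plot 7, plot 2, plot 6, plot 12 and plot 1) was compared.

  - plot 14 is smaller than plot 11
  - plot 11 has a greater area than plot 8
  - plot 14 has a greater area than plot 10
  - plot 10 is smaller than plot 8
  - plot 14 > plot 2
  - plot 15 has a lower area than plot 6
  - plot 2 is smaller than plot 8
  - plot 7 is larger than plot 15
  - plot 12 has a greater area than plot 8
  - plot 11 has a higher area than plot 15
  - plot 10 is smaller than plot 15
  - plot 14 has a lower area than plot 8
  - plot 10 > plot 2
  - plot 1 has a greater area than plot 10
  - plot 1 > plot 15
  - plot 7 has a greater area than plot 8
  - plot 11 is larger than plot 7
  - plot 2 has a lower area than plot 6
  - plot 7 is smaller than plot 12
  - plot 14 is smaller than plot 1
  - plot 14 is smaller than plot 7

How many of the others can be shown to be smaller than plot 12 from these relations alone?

From plot 12 the given relations immediately reach plot 8, plot 7.
From those, plot 2, plot 10, plot 15, plot 14 — 6 in total.
Nothing else is reachable below plot 12; 6 in all.

6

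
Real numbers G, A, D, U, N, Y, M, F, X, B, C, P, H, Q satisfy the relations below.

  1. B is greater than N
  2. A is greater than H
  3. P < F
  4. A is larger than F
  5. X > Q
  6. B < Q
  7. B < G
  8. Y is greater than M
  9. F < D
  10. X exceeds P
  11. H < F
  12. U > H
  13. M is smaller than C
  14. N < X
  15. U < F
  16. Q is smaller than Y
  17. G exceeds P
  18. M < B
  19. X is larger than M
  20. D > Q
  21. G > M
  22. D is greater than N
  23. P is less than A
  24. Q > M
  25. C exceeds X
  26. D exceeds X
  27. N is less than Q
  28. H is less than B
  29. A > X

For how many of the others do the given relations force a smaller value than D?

Directly below D: N, Q, X, F.
One step further: M, H, B, U, P (9 so far).
No other element is forced below D by the given relations, so the count is 9.

9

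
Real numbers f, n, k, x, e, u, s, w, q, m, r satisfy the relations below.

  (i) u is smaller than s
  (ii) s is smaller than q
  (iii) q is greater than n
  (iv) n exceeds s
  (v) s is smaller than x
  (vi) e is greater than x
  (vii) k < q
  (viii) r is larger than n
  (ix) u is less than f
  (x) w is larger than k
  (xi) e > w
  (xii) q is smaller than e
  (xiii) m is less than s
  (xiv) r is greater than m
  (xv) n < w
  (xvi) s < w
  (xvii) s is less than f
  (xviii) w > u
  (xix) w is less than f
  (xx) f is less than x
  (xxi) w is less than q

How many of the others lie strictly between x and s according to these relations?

Chaining upward from s reaches: n, w, f, q, e, r.
Chaining downward from x reaches: k, u, m, n, w, f.
Strictly between s and x are those in both lists: n, w, f — 3 elements.

3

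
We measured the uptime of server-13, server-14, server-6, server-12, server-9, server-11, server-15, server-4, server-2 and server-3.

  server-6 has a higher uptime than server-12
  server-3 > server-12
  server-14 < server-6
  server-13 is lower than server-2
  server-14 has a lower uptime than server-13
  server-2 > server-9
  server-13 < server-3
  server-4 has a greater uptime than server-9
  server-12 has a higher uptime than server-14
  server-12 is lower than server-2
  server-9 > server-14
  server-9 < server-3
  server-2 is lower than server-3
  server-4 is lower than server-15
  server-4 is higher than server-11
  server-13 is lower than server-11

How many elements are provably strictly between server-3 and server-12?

The relations place server-12 below server-3. An element lies strictly between them when it is forced above server-12 and also forced below server-3.
Above server-12: {server-2, server-6}. Below server-3: {server-14, server-9, server-13, server-2}.
Intersection: {server-2} — 1.

1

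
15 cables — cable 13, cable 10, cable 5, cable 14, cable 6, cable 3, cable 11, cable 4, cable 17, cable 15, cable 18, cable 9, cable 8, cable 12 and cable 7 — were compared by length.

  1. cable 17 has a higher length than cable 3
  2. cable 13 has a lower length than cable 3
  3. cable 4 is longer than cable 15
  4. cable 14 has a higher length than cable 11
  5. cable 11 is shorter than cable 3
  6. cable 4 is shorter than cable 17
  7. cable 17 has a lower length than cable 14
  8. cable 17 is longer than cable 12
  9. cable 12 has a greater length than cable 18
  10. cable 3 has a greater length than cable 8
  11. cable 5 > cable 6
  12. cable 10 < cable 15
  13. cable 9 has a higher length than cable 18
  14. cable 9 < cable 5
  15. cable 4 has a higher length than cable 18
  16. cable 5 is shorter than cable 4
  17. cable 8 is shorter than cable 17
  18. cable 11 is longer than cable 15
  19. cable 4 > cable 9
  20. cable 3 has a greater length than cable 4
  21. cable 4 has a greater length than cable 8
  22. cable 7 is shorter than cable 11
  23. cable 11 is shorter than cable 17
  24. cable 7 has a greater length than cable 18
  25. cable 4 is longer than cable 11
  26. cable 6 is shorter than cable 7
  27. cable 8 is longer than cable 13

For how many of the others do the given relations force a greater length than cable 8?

4

From cable 8 the given relations immediately reach cable 4, cable 3, cable 17.
From those, cable 14 — 4 in total.
No other element is forced above cable 8 by the given relations, so the count is 4.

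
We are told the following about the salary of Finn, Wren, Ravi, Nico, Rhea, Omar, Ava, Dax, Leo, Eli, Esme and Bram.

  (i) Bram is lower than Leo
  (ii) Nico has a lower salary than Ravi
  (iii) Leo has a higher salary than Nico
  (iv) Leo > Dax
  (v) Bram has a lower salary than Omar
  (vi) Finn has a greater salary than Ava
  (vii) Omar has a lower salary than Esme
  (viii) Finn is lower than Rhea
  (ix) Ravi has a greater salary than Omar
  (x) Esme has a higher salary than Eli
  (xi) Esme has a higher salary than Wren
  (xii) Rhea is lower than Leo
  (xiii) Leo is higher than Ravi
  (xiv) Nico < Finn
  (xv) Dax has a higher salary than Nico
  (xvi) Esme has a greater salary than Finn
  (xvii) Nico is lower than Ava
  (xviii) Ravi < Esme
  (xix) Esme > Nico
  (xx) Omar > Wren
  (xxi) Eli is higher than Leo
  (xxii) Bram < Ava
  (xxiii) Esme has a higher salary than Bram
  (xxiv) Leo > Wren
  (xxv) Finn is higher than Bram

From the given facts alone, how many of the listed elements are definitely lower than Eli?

10

From Eli the given relations immediately reach Leo.
From those, Bram, Nico, Wren, Dax, Rhea, Ravi — 7 in total.
From those, Omar, Finn — 9 in total.
From those, Ava — 10 in total.
Nothing else is reachable below Eli; 10 in all.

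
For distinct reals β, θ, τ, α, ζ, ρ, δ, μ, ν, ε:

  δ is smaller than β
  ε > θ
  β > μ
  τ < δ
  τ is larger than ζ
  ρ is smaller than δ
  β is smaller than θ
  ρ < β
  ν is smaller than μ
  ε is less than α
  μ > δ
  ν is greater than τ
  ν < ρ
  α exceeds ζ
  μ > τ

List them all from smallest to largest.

Each adjacent pair is fixed by a given relation: ζ < τ; τ < ν; ν < ρ; ρ < δ; δ < μ; μ < β; β < θ; θ < ε; ε < α. Chaining them end to end gives the full order.

ζ < τ < ν < ρ < δ < μ < β < θ < ε < α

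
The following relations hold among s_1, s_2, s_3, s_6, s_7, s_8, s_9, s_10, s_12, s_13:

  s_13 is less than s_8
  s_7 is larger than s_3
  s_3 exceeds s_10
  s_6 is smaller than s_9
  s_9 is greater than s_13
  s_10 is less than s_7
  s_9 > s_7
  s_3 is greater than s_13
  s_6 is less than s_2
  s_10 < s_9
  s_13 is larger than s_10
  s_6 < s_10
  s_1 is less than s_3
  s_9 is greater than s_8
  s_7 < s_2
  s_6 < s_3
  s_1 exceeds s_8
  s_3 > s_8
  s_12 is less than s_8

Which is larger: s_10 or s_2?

s_2

s_10 < s_13 and s_13 < s_8 give s_10 < s_8.
Then s_8 < s_1 extends the chain to s_1.
Then s_1 < s_3 extends the chain to s_3.
Then s_3 < s_7 extends the chain to s_7.
With s_7 < s_2: s_10 < s_13 < s_8 < s_1 < s_3 < s_7 < s_2.
So s_10 < s_2; s_2 is the larger of the two.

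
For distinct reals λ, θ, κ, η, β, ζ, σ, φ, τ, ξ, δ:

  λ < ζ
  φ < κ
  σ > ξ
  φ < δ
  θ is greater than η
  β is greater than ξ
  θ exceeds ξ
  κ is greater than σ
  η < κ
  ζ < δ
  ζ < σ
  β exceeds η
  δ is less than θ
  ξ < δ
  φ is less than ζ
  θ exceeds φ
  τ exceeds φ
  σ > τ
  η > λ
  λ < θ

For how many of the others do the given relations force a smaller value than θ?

The elements the relations force below θ are λ, ξ, φ, η, ζ, δ — no chain reaches any other.
That is 6.

6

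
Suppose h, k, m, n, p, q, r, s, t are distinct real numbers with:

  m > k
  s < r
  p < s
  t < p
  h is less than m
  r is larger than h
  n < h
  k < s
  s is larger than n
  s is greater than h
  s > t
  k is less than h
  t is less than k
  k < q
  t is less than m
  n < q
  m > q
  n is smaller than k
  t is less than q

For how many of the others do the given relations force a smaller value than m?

The elements the relations force below m are n, t, k, q, h — no chain reaches any other.
That is 5.

5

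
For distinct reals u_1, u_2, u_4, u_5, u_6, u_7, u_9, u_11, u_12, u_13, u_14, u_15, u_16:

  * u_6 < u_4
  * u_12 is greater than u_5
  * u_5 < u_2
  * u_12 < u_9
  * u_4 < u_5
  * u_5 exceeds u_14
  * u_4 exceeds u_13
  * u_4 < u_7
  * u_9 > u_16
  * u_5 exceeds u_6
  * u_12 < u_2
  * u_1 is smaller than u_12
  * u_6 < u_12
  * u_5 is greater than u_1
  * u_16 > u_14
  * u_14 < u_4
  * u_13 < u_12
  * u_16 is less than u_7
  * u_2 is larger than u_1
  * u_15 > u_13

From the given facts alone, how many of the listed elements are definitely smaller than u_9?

8

The elements the relations force below u_9 are u_13, u_6, u_14, u_4, u_16, u_1, u_5, u_12 — no chain reaches any other.
That is 8.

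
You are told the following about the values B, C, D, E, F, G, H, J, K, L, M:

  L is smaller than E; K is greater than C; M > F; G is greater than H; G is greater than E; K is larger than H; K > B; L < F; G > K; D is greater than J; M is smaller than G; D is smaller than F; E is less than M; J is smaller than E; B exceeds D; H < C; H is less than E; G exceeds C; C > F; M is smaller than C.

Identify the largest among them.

Chaining downward from G: directly below it, H, E, M, C, K; then J, L, F, B; then D.
That covers every other element, and nothing is given above G, so G is the largest.

G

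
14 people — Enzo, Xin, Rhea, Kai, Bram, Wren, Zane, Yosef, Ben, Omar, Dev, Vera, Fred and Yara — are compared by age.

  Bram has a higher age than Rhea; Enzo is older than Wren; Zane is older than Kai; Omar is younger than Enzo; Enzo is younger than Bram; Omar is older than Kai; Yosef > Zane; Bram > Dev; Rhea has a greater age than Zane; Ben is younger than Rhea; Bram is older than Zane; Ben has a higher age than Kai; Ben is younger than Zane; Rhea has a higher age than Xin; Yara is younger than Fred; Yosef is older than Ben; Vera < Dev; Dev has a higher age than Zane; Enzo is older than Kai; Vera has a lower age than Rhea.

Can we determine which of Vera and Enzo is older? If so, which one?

Following every chain through Vera: above Vera we get Dev, Rhea, Bram.
Enzo is not reached, and no chain runs the other way from Enzo to Vera.
So the given relations leave the order of Vera and Enzo undetermined.

undetermined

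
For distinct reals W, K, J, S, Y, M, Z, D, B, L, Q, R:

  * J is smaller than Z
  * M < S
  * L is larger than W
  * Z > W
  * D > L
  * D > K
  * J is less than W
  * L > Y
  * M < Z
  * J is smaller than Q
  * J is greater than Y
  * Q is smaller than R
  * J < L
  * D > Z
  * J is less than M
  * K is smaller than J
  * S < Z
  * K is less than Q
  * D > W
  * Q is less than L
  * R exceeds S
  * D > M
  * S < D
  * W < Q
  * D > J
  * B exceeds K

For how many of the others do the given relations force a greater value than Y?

From Y the given relations immediately reach J, L.
From those, W, Q, M, Z, D — 7 in total.
From those, S, R — 9 in total.
Nothing else is reachable above Y; 9 in all.

9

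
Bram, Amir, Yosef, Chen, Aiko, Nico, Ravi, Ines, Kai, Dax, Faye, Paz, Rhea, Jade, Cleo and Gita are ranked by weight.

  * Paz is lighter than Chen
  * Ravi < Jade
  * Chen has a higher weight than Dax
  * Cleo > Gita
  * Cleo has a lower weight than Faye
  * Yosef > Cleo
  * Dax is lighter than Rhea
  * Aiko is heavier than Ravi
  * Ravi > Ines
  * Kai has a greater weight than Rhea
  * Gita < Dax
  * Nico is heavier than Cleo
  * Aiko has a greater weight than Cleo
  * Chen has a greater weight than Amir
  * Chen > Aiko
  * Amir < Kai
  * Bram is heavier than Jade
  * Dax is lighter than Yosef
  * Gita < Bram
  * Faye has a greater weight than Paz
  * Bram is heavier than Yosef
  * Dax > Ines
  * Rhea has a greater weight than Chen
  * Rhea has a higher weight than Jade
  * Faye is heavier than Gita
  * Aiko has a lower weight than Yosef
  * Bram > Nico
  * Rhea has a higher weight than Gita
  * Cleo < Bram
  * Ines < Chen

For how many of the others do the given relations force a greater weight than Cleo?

8

The elements the relations force above Cleo are Aiko, Nico, Chen, Yosef, Bram, Rhea, Kai, Faye — no chain reaches any other.
That is 8.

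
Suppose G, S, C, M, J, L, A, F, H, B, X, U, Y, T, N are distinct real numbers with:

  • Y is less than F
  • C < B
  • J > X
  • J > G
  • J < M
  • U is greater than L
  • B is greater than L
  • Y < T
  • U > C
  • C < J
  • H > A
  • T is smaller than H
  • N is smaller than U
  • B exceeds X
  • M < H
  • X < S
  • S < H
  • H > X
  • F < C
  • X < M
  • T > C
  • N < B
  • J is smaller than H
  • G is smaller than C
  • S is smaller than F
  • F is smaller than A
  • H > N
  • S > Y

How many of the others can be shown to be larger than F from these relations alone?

8

Directly above F: C, A.
One step further: T, J, H, B, U (7 so far).
One step further: M (8 so far).
No other element is forced above F by the given relations, so the count is 8.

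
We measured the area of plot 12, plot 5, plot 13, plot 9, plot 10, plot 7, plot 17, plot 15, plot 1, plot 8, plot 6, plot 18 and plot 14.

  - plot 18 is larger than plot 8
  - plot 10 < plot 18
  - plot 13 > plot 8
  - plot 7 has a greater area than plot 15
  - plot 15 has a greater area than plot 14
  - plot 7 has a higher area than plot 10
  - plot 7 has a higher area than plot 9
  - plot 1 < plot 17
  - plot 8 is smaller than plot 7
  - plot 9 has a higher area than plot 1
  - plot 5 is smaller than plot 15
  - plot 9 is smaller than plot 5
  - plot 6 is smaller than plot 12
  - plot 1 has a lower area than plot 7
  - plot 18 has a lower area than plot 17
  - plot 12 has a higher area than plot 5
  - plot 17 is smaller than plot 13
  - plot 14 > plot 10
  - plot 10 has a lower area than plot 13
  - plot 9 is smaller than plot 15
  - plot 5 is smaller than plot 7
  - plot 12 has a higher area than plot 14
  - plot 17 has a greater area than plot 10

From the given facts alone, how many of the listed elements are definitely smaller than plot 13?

5

From plot 13 the given relations immediately reach plot 10, plot 8, plot 17.
From those, plot 1, plot 18 — 5 in total.
No other element is forced below plot 13 by the given relations, so the count is 5.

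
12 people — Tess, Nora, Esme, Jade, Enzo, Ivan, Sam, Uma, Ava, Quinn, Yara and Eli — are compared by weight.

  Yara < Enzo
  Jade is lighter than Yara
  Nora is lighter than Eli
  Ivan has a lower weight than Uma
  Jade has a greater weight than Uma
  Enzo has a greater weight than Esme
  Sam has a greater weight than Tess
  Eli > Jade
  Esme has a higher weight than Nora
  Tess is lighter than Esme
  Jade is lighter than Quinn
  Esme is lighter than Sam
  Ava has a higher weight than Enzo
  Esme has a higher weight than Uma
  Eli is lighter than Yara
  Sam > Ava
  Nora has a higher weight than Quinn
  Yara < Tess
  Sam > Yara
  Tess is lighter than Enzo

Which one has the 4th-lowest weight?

Quinn

Piecing the relations together gives one ordering: Ivan < Uma < Jade < Quinn < Nora < Eli < Yara < Tess < Esme < Enzo < Ava < Sam.
The 4th smallest is Quinn.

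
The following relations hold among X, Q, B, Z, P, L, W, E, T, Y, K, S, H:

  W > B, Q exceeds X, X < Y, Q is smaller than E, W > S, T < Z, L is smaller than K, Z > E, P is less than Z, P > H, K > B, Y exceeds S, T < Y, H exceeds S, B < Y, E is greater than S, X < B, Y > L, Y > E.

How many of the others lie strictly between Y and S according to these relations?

1

Chaining upward from S reaches: H, W, E, P, Z.
Chaining downward from Y reaches: X, L, Q, B, E, T.
Strictly between S and Y are those in both lists: E — 1 element.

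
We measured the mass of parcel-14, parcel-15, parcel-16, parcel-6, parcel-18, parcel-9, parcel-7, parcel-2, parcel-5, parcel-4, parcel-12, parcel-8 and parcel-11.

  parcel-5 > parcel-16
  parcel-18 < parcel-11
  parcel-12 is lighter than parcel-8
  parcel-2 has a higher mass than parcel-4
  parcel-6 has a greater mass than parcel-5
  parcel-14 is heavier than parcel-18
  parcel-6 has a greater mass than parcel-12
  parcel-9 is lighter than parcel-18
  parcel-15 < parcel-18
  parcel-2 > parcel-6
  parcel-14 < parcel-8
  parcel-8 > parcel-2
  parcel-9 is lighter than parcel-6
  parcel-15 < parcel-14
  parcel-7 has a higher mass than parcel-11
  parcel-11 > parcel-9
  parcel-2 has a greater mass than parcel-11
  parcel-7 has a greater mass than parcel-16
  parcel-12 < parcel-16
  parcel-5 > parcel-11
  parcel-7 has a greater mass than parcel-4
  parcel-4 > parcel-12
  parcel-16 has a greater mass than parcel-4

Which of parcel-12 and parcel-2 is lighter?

The relevant relations are parcel-12 < parcel-4; parcel-4 < parcel-16; parcel-16 < parcel-5; parcel-5 < parcel-6; parcel-6 < parcel-2.
Chaining these gives parcel-12 < parcel-4 < parcel-16 < parcel-5 < parcel-6 < parcel-2.
So parcel-12 < parcel-2; parcel-12 is the lighter of the two.

parcel-12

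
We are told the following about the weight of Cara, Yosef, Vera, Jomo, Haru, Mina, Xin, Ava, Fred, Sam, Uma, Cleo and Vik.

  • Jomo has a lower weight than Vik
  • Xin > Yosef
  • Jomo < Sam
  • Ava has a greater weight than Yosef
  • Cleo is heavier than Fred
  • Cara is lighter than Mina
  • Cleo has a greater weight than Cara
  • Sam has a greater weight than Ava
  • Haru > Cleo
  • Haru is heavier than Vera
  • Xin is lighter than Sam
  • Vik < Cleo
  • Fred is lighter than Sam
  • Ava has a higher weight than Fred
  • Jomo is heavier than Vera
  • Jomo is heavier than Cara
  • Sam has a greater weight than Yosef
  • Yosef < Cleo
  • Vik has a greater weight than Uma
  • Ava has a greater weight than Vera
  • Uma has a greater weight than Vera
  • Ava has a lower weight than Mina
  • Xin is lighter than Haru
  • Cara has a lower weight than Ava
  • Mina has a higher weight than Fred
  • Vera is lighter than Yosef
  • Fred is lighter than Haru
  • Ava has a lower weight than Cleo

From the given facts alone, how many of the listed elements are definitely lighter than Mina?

5

The elements the relations force below Mina are Vera, Fred, Cara, Yosef, Ava — no chain reaches any other.
That is 5.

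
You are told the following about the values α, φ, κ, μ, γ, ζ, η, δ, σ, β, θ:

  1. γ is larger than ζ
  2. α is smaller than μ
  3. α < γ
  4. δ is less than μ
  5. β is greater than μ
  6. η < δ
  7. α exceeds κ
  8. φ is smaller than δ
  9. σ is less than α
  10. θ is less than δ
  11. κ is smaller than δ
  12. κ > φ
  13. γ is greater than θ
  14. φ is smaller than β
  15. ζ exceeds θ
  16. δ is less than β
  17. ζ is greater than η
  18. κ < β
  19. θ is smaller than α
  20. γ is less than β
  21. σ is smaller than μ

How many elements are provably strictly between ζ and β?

1

Chaining upward from ζ reaches: γ.
Chaining downward from β reaches: θ, φ, η, σ, κ, δ, α, μ, γ.
Strictly between ζ and β are those in both lists: γ — 1 element.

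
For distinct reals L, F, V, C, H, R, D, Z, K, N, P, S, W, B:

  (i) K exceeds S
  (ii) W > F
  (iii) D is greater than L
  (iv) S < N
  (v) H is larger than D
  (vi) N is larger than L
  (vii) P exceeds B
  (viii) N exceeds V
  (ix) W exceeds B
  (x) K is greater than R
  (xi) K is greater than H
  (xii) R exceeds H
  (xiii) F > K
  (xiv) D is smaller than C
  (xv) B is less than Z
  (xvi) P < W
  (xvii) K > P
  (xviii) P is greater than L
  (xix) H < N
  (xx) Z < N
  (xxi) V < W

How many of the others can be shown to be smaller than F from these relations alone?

8

The elements the relations force below F are L, D, H, B, S, P, R, K — no chain reaches any other.
That is 8.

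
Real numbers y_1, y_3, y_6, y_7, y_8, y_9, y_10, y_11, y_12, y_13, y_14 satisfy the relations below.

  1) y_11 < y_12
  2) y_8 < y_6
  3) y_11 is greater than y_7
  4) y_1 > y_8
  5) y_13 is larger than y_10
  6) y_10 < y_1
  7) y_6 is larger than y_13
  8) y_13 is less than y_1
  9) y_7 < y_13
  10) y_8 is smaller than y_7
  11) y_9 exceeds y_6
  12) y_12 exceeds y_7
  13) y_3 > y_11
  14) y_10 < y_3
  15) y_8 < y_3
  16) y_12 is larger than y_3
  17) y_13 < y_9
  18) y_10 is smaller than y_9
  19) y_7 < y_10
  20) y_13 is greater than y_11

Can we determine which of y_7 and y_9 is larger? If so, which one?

y_9

y_7 < y_10 and y_10 < y_13 give y_7 < y_13.
Then y_13 < y_6 extends the chain to y_6.
Then y_6 < y_9 extends the chain to y_9.
So y_9 is larger.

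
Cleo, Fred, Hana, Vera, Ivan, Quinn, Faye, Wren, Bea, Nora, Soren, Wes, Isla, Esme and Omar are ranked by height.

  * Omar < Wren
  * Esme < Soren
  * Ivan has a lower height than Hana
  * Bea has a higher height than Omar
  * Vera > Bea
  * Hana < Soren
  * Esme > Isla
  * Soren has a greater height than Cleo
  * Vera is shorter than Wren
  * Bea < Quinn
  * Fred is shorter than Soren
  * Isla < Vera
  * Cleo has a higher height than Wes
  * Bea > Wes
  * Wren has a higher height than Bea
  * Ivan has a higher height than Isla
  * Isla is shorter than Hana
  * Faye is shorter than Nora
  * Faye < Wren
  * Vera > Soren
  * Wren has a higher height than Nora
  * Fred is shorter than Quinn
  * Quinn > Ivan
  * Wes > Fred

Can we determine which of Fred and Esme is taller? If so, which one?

Following every chain through Fred: above Fred we get Wes, Cleo, Bea, Soren, Vera, Quinn, Wren.
Esme is not reached, and no chain runs the other way from Esme to Fred.
So the given relations leave the order of Fred and Esme undetermined.

undetermined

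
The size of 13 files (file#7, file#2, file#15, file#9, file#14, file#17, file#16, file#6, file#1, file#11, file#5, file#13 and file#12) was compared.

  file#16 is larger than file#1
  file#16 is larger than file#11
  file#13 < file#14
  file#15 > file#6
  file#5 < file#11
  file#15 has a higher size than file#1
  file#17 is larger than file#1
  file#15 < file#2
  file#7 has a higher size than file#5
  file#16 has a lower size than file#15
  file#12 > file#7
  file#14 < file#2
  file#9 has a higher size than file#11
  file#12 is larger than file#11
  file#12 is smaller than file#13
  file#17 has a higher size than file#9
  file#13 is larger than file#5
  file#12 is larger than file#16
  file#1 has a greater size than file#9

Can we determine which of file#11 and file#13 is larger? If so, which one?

file#11 < file#9 and file#9 < file#1 give file#11 < file#1.
Then file#1 < file#16 extends the chain to file#16.
Then file#16 < file#12 extends the chain to file#12.
Then file#12 < file#13 extends the chain to file#13.
So file#13 is larger.

file#13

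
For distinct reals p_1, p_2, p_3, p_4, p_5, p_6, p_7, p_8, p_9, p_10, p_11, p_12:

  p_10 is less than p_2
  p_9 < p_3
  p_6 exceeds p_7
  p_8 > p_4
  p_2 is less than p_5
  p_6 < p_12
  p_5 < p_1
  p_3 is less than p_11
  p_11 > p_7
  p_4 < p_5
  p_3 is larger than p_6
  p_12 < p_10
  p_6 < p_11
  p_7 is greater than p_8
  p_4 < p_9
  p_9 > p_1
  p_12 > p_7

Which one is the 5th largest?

p_5

Piecing the relations together gives one ordering: p_4 < p_8 < p_7 < p_6 < p_12 < p_10 < p_2 < p_5 < p_1 < p_9 < p_3 < p_11.
The 5th largest is p_5.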